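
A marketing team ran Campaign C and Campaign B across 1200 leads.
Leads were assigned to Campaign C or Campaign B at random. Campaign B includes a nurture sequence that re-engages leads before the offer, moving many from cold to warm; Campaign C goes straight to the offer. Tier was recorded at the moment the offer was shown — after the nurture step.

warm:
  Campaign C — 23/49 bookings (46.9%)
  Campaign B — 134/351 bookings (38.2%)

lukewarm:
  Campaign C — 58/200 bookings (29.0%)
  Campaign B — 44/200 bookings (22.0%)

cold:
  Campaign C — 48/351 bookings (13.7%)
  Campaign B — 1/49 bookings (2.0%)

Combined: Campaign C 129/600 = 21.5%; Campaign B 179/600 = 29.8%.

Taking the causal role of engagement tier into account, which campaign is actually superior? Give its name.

Engagement tier lies on the pathway campaign → engagement tier → outcome, so adjusting for it blocks the indirect effect. For the total causal effect of campaign, use the unadjusted pooled rates.
Pooled: Campaign C 21.5% vs Campaign B 29.8%; Campaign B is higher overall.

Campaign B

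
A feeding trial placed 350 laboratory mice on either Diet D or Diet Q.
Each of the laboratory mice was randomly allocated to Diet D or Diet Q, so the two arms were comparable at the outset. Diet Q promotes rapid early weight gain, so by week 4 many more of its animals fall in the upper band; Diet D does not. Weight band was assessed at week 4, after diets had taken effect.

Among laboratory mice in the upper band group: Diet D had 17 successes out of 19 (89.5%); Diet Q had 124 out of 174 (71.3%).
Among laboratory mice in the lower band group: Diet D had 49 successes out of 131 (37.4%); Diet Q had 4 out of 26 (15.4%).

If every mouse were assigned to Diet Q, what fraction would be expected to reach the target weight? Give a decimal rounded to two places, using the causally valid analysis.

Diet D is higher inside every week-4 weight band stratum but Diet Q is higher in aggregate. Whether to stratify depends on how week-4 weight band relates to the diet.
Week-4 weight band is recorded after the diet and is itself shifted by it — it sits on the causal path from diet to outcome. Conditioning on a mediator would strip out part of the effect we want; the pooled comparison gives the total causal effect.
So P(outcome | do(Diet Q)) is just the pooled rate for Diet Q: 128/200 = 0.640.

0.64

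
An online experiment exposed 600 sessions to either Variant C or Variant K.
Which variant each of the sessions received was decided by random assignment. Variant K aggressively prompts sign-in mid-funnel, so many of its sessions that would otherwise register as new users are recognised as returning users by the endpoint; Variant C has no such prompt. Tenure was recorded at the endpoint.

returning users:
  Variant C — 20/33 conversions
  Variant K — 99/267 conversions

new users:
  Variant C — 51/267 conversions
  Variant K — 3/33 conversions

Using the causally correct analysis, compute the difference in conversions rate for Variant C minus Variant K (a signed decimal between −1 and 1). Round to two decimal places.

-0.10

Stratifying would compare variants among sessions the variants themselves sorted into user tenure groups — a form of selection on an intermediate. The unconditioned pooled rates give the total causal effect.
The causal difference is the pooled difference: 0.237 − 0.340 = -0.103.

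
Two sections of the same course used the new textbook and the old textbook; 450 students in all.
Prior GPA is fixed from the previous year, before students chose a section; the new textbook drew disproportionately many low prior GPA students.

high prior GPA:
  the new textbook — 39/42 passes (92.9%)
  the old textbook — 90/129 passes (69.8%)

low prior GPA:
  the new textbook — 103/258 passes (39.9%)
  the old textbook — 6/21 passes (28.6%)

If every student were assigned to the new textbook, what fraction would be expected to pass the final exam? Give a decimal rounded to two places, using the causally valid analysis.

0.60

the new textbook is higher inside every prior GPA band stratum but the old textbook is higher in aggregate. Whether to stratify depends on how prior GPA band relates to the teaching method.
The imbalance in prior GPA band arose from how students were allocated, not from anything the teaching method did; and prior GPA band independently affects the outcome. The pooled gap is confounded — condition on prior GPA band.
Standardising the new textbook to the population prior GPA band mix: 0.380·39/42 + 0.620·103/258 = 0.600.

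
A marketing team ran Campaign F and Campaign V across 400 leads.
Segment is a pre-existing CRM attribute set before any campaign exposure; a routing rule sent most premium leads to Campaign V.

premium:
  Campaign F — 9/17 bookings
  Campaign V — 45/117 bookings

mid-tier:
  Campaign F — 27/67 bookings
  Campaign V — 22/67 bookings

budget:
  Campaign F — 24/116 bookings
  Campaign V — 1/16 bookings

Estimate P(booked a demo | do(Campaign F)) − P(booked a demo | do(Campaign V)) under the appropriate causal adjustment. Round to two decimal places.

+0.12

The imbalance in customer segment arose from how leads were allocated, not from anything the campaign did; and customer segment independently affects the outcome. The pooled gap is confounded — condition on customer segment.
Adjusting over the population distribution of customer segment: 0.335·(0.529−0.385) + 0.335·(0.403−0.328) + 0.330·(0.207−0.062) = +0.121.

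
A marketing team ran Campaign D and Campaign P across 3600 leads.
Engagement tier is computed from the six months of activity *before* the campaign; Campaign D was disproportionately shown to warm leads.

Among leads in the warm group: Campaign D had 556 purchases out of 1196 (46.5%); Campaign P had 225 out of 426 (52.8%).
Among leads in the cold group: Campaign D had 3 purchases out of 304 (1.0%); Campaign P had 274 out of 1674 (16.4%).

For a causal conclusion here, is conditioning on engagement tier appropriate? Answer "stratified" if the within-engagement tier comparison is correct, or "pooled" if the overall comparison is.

stratified

Engagement tier is set before the campaign has any effect — it is not caused by the campaign — and it independently drives the outcome. That makes it a confounder, so the causal comparison is within engagement tier levels.
Within each level — warm: 46.5% vs 52.8%; cold: 1.0% vs 16.4% — Campaign P is higher every time.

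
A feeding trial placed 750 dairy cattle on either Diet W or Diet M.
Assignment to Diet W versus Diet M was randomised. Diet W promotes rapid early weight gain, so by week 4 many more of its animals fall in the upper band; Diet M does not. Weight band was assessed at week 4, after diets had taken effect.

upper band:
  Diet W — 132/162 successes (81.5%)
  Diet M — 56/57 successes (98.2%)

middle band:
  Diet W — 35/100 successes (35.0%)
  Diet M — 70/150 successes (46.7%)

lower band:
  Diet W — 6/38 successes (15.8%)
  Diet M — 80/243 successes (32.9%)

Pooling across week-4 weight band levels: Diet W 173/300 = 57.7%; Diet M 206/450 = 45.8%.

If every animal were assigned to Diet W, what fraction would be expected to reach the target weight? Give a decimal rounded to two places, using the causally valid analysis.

0.58

The stratified and pooled comparisons disagree (Diet M wins within each week-4 weight band; Diet W wins overall), so the answer turns on the causal role of week-4 weight band.
Week-4 weight band is recorded after the diet and is itself shifted by it — it sits on the causal path from diet to outcome. Conditioning on a mediator would strip out part of the effect we want; the pooled comparison gives the total causal effect.
So P(outcome | do(Diet W)) is just the pooled rate for Diet W: 173/300 = 0.577.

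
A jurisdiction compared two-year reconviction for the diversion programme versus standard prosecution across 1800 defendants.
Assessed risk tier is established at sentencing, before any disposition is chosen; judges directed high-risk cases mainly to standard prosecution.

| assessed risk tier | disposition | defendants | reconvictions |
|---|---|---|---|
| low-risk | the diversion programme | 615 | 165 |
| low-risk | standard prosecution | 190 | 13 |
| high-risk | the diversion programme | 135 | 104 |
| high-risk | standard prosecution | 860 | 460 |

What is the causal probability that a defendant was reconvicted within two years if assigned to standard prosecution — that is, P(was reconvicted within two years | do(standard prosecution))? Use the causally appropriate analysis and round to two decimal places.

The assessed risk tier-specific comparison favours standard prosecution throughout, but the pooled figures favour the diversion programme. The question is whether to condition on assessed risk tier.
Since assessed risk tier is a pre-existing factor (not a product of the disposition) and it affects the outcome on its own, it is a confounder. The stratified rates, not the pooled rate, identify the causal effect.
Standardising standard prosecution to the population assessed risk tier mix: 0.447·13/190 + 0.553·460/860 = 0.326.

0.33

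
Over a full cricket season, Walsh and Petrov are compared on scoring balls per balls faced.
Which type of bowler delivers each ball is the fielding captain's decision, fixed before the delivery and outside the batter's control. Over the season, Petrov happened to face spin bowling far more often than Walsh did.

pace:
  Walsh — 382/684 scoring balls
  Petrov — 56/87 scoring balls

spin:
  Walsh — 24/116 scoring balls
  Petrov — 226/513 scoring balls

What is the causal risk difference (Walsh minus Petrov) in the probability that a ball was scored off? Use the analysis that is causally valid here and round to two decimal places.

-0.15

Petrov is higher inside every bowling type stratum but Walsh is higher in aggregate. Whether to stratify depends on how bowling type relates to the player.
The imbalance in bowling type arose from how balls faced were allocated, not from anything the player did; and bowling type independently affects the outcome. The pooled gap is confounded — condition on bowling type.
Adjusting over the population distribution of bowling type: 0.551·(0.558−0.644) + 0.449·(0.207−0.441) = -0.152.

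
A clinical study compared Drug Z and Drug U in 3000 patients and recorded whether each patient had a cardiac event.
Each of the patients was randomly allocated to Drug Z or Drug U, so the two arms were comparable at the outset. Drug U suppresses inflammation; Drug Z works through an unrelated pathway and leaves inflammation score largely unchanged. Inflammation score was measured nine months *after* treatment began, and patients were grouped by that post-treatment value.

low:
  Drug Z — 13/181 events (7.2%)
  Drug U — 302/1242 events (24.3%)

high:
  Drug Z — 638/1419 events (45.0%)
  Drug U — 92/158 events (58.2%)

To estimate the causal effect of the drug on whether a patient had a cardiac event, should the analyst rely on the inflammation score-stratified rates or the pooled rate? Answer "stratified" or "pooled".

Within every inflammation score level Drug Z has the lower rate, yet pooled Drug U does — Simpson's reversal.
Inflammation score is downstream of the drug. One should not condition on a consequence of treatment, so the overall rates are the right comparison.
Pooled: Drug Z 40.7% vs Drug U 28.1%; Drug U is lower overall.

pooled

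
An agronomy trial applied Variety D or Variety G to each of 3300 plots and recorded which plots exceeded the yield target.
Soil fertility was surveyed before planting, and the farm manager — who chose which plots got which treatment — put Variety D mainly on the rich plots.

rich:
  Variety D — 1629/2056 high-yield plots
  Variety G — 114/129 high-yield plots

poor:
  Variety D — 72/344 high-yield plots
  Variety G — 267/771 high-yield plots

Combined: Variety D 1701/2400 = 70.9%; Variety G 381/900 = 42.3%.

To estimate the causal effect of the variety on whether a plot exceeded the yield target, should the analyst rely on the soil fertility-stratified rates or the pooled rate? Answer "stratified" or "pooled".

Soil fertility satisfies the back-door criterion: it is not a descendant of the variety, and it blocks the spurious path from variety to outcome. Adjusting for it (i.e., using the within-soil fertility rates) gives the causal effect.
Within each level — rich: 79.2% vs 88.4%; poor: 20.9% vs 34.6% — Variety G is higher every time.

stratified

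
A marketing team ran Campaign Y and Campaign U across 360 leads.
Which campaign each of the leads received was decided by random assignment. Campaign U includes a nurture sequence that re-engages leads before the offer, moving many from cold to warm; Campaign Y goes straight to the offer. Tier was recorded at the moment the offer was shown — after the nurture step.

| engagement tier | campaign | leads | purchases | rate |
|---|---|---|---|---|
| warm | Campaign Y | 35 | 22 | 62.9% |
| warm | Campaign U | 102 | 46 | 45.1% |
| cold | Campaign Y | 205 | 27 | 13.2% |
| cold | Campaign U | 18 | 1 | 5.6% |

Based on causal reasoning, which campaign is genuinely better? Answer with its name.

Campaign Y is higher inside every engagement tier stratum but Campaign U is higher in aggregate. Whether to stratify depends on how engagement tier relates to the campaign.
Stratifying would compare campaigns among leads the campaigns themselves sorted into engagement tier groups — a form of selection on an intermediate. The unconditioned pooled rates give the total causal effect.
Pooled: Campaign Y 20.4% vs Campaign U 39.2%; Campaign U is higher overall.

Campaign U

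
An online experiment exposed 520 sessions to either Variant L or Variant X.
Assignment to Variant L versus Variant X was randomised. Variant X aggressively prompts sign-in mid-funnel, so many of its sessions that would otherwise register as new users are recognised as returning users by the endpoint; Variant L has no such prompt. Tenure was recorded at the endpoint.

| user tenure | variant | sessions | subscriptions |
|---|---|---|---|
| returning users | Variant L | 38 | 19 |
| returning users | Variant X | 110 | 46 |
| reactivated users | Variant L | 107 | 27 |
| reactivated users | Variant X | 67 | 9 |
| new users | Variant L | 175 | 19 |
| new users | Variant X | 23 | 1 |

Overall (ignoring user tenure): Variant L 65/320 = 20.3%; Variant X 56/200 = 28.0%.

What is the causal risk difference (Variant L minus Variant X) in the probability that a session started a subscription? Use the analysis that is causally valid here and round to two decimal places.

-0.08

User tenure lies on the pathway variant → user tenure → outcome, so adjusting for it blocks the indirect effect. For the total causal effect of variant, use the unadjusted pooled rates.
The causal difference is the pooled difference: 0.203 − 0.280 = -0.077.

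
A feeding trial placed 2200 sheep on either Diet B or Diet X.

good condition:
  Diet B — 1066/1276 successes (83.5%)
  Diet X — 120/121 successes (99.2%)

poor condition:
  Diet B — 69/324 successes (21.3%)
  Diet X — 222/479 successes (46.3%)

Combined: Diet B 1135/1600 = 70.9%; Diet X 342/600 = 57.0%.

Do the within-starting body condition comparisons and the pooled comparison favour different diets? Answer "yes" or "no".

Within each starting body condition level (good condition 83.5% vs 99.2%; poor condition 21.3% vs 46.3%), Diet X has the higher rate every time. Pooled: 70.9% vs 57.0% — Diet B has the higher rate overall. The two comparisons disagree.

yes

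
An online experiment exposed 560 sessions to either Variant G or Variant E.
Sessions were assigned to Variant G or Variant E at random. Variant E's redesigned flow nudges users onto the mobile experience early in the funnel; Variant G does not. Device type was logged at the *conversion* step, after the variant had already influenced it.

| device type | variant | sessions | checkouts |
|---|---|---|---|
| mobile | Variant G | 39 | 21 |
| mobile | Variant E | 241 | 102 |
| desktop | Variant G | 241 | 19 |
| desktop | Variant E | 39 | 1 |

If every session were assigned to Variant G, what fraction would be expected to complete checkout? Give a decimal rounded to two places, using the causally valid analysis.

0.14

Variant G is higher inside every device type stratum but Variant E is higher in aggregate. Whether to stratify depends on how device type relates to the variant.
Device type lies on the pathway variant → device type → outcome, so adjusting for it blocks the indirect effect. For the total causal effect of variant, use the unadjusted pooled rates.
So P(outcome | do(Variant G)) is just the pooled rate for Variant G: 40/280 = 0.143.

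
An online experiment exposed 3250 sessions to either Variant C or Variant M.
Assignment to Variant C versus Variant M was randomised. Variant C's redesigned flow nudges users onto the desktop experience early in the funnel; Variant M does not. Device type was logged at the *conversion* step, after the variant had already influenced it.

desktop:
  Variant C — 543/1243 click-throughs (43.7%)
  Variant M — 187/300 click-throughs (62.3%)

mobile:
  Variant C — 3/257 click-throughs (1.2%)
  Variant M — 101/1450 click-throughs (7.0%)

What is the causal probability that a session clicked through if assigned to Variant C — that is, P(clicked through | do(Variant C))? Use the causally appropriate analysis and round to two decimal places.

Within every device type level Variant M has the higher rate, yet pooled Variant C does — Simpson's reversal.
The distribution of device type is itself part of what the variant does — it is an intermediate outcome. Holding it fixed would remove that part of the effect; the total effect is the pooled difference.
So P(outcome | do(Variant C)) is just the pooled rate for Variant C: 546/1500 = 0.364.

0.36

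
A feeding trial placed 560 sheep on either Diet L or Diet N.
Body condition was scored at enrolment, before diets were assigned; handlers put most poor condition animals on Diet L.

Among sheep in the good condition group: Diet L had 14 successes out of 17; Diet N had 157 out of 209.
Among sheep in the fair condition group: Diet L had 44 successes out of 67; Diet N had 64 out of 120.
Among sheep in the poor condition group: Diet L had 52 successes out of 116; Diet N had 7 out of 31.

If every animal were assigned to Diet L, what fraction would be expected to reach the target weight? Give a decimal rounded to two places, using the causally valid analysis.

Nothing the diet does changes starting body condition; the imbalance is an allocation artefact. With starting body condition also predicting the outcome, the pooled figure is confounded, and the within-stratum comparison is the causal one.
Standardising Diet L to the population starting body condition mix: 0.404·14/17 + 0.334·44/67 + 0.263·52/116 = 0.669.

0.67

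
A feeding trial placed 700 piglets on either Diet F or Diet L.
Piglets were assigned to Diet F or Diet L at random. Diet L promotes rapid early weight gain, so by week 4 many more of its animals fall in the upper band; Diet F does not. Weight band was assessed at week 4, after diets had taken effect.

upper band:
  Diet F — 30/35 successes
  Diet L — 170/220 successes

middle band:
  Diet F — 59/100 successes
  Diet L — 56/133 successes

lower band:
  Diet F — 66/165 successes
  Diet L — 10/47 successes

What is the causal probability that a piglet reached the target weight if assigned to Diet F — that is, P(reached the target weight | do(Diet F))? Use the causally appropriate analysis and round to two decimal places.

The stratified and pooled comparisons disagree (Diet F wins within each week-4 weight band; Diet L wins overall), so the answer turns on the causal role of week-4 weight band.
Because the diet influences week-4 weight band, week-4 weight band is a post-treatment mediator, not a confounder. Stratifying on it would bias the estimate; the causal effect is the crude pooled difference.
So P(outcome | do(Diet F)) is just the pooled rate for Diet F: 155/300 = 0.517.

0.52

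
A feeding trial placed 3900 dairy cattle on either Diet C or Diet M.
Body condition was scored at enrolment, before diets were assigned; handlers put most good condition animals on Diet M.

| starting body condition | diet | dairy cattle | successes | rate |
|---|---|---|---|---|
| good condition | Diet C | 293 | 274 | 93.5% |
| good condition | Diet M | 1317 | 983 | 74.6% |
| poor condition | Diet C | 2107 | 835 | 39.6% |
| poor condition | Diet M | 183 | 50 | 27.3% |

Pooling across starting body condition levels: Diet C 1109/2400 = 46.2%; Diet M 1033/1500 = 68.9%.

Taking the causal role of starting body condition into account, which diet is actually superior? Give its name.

The imbalance in starting body condition arose from how dairy cattle were allocated, not from anything the diet did; and starting body condition independently affects the outcome. The pooled gap is confounded — condition on starting body condition.
Within each level — good condition: 93.5% vs 74.6%; poor condition: 39.6% vs 27.3% — Diet C is higher every time.

Diet C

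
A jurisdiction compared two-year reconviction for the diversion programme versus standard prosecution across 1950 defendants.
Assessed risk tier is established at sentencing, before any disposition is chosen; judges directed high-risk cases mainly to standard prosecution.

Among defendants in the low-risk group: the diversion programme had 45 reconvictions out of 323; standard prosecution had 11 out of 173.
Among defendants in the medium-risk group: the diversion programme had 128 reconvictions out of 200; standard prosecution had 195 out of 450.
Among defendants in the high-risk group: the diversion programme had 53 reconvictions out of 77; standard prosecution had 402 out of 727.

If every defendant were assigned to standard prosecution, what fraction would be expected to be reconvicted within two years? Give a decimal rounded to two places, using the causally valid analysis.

0.39

Within every assessed risk tier level standard prosecution has the lower rate, yet pooled the diversion programme does — Simpson's reversal.
Assessed risk tier differs across dispositions for reasons unrelated to any effect of the disposition itself, and it separately predicts the outcome — a classic confounder. We must compare within assessed risk tier levels.
Standardising standard prosecution to the population assessed risk tier mix: 0.254·11/173 + 0.333·195/450 + 0.412·402/727 = 0.389.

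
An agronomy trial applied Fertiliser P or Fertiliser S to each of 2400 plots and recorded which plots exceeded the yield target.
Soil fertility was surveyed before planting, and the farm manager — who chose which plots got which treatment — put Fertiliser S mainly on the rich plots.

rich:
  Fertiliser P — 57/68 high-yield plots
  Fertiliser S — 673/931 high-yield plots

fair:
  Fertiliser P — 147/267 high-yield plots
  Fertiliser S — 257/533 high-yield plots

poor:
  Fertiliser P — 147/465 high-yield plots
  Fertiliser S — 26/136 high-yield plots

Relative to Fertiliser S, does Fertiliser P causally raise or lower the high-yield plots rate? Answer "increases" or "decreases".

Soil fertility satisfies the back-door criterion: it is not a descendant of the fertiliser, and it blocks the spurious path from fertiliser to outcome. Adjusting for it (i.e., using the within-soil fertility rates) gives the causal effect.
Within each level — rich: 83.8% vs 72.3%; fair: 55.1% vs 48.2%; poor: 31.6% vs 19.1% — Fertiliser P is higher every time.

increases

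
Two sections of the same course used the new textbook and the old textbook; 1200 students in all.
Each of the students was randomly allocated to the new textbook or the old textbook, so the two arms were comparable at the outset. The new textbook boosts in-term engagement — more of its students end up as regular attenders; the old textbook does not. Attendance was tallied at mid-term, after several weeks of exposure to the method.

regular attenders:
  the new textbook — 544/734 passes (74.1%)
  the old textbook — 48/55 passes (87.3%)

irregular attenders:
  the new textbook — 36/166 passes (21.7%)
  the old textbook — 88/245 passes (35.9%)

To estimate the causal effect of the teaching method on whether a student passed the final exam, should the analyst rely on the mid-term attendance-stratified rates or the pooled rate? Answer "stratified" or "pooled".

Because the teaching method influences mid-term attendance, mid-term attendance is a post-treatment mediator, not a confounder. Stratifying on it would bias the estimate; the causal effect is the crude pooled difference.
Pooled: the new textbook 64.4% vs the old textbook 45.3%; the new textbook is higher overall.

pooled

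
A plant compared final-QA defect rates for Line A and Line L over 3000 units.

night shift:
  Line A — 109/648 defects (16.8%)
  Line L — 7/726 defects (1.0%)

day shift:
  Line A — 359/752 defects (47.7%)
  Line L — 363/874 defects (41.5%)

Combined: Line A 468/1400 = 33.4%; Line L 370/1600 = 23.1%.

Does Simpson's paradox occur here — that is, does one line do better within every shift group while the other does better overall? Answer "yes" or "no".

Within each shift level (night shift 16.8% vs 1.0%; day shift 47.7% vs 41.5%), Line L has the lower rate every time. Pooled: 33.4% vs 23.1% — Line L has the lower rate overall. They agree.

no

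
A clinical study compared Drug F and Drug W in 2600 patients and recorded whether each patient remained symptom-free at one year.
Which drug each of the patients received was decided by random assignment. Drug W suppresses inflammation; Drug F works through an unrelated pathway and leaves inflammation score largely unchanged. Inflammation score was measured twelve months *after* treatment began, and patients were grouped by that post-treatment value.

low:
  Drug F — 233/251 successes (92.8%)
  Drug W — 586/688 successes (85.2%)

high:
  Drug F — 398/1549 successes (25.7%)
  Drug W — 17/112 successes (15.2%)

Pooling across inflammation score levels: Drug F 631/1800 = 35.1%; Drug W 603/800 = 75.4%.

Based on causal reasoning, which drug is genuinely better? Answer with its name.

Drug W

Inflammation score here is a post-treatment variable shaped by the drug; conditioning on it would introduce bias rather than remove it. The overall comparison is the causal one.
Pooled: Drug F 35.1% vs Drug W 75.4%; Drug W is higher overall.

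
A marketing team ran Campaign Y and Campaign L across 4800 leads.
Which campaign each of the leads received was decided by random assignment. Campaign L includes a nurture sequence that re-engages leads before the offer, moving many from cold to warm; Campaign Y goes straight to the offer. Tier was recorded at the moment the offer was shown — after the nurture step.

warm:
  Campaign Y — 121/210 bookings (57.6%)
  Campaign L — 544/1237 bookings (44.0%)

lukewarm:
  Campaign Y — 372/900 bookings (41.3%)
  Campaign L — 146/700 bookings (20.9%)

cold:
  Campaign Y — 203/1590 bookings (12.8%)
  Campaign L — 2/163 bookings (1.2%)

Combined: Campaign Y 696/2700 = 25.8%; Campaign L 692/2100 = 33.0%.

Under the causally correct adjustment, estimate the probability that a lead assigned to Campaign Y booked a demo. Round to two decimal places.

The engagement tier-specific comparison favours Campaign Y throughout, but the pooled figures favour Campaign L. The question is whether to condition on engagement tier.
Engagement tier is downstream of the campaign. One should not condition on a consequence of treatment, so the overall rates are the right comparison.
So P(outcome | do(Campaign Y)) is just the pooled rate for Campaign Y: 696/2700 = 0.258.

0.26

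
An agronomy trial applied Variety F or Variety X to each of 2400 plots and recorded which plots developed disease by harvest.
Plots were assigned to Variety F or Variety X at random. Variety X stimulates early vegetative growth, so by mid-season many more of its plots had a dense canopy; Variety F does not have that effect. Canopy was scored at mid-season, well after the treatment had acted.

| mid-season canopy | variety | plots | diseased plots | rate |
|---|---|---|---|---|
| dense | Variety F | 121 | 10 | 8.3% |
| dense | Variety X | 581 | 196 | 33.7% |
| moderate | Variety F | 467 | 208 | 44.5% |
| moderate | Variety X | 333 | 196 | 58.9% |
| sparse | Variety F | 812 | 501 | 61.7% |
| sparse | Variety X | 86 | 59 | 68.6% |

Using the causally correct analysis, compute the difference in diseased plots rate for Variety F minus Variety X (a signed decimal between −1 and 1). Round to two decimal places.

+0.06

Mid-season canopy is recorded after the variety and is itself shifted by it — it sits on the causal path from variety to outcome. Conditioning on a mediator would strip out part of the effect we want; the pooled comparison gives the total causal effect.
The causal difference is the pooled difference: 0.514 − 0.451 = +0.063.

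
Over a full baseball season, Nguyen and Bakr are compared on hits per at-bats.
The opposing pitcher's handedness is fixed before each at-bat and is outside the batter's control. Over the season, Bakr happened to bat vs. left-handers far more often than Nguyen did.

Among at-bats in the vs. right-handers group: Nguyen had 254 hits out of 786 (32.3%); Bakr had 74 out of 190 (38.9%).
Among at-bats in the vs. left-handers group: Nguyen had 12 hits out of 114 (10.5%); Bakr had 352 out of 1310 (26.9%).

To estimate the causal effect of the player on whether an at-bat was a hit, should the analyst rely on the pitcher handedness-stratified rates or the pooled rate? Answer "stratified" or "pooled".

Within every pitcher handedness level Bakr has the higher rate, yet pooled Nguyen does — Simpson's reversal.
Since pitcher handedness is a pre-existing factor (not a product of the player) and it affects the outcome on its own, it is a confounder. The stratified rates, not the pooled rate, identify the causal effect.
Within each level — vs. right-handers: 32.3% vs 38.9%; vs. left-handers: 10.5% vs 26.9% — Bakr is higher every time.

stratified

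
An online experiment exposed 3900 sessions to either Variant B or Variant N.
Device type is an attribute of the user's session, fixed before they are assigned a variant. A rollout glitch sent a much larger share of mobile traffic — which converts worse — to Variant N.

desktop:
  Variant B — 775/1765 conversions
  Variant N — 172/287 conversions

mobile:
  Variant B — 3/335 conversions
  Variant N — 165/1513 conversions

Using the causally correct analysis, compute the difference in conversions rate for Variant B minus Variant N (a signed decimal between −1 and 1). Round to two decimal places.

-0.13

Since device type is a pre-existing factor (not a product of the variant) and it affects the outcome on its own, it is a confounder. The stratified rates, not the pooled rate, identify the causal effect.
Adjusting over the population distribution of device type: 0.526·(0.439−0.599) + 0.474·(0.009−0.109) = -0.132.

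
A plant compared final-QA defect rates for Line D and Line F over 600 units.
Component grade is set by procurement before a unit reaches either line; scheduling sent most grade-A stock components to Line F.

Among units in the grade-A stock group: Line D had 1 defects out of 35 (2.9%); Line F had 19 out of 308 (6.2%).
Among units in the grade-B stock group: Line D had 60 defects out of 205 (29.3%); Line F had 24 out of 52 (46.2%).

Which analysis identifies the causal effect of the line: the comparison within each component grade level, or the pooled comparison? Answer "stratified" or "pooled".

Component grade satisfies the back-door criterion: it is not a descendant of the line, and it blocks the spurious path from line to outcome. Adjusting for it (i.e., using the within-component grade rates) gives the causal effect.
Within each level — grade-A stock: 2.9% vs 6.2%; grade-B stock: 29.3% vs 46.2% — Line D is lower every time.

stratified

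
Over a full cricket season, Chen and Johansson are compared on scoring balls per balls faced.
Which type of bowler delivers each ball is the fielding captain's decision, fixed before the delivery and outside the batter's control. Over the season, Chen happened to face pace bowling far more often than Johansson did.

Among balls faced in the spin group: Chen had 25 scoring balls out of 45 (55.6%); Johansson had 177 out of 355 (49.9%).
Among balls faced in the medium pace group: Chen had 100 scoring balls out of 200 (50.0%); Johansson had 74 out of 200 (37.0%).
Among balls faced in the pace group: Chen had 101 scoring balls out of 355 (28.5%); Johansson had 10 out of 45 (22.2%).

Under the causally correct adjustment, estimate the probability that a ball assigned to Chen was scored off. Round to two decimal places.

0.45

Bowling type differs across players for reasons unrelated to any effect of the player itself, and it separately predicts the outcome — a classic confounder. We must compare within bowling type levels.
Standardising Chen to the population bowling type mix: 0.333·25/45 + 0.333·100/200 + 0.333·101/355 = 0.447.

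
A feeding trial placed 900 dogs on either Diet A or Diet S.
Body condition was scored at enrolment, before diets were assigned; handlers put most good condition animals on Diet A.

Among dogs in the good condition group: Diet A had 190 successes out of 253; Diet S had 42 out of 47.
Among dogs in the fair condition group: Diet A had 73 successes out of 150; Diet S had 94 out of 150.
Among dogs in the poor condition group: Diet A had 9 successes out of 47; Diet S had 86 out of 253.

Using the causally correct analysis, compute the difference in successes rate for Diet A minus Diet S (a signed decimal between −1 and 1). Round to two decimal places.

-0.14

The imbalance in starting body condition arose from how dogs were allocated, not from anything the diet did; and starting body condition independently affects the outcome. The pooled gap is confounded — condition on starting body condition.
Adjusting over the population distribution of starting body condition: 0.333·(0.751−0.894) + 0.333·(0.487−0.627) + 0.333·(0.191−0.340) = -0.144.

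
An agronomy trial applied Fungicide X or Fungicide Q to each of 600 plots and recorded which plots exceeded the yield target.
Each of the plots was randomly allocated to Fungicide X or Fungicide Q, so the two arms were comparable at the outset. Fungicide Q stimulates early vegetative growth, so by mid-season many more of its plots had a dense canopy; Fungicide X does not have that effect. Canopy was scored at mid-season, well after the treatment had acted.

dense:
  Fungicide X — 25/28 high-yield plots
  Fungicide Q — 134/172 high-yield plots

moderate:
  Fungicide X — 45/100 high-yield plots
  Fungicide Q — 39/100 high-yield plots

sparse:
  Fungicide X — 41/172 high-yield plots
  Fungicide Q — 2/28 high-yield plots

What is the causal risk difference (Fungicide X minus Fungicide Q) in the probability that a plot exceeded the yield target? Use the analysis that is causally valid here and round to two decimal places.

-0.21

Mid-season canopy lies on the pathway fungicide → mid-season canopy → outcome, so adjusting for it blocks the indirect effect. For the total causal effect of fungicide, use the unadjusted pooled rates.
The causal difference is the pooled difference: 0.370 − 0.583 = -0.213.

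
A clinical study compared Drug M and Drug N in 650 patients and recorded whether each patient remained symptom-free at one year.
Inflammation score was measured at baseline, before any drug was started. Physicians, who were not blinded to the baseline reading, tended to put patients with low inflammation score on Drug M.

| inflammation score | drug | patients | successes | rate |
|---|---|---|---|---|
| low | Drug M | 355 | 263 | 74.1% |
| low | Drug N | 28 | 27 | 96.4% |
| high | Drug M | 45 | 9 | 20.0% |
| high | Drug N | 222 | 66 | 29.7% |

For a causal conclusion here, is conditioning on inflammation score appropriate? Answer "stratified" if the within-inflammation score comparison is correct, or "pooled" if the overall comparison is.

stratified

Since inflammation score is a pre-existing factor (not a product of the drug) and it affects the outcome on its own, it is a confounder. The stratified rates, not the pooled rate, identify the causal effect.
Within each level — low: 74.1% vs 96.4%; high: 20.0% vs 29.7% — Drug N is higher every time.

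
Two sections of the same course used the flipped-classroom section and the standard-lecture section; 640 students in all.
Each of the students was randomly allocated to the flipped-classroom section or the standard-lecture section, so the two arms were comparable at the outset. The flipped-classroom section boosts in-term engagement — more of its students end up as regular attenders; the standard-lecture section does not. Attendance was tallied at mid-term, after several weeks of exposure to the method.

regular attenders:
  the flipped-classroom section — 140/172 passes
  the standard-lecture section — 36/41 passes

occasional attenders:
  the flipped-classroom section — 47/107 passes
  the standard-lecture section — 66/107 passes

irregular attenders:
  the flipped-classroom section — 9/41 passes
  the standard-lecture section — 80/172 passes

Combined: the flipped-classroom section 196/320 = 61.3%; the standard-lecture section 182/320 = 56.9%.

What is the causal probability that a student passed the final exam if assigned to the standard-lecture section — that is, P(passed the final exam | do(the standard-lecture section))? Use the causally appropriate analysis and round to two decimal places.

0.57

The stratified and pooled comparisons disagree (the standard-lecture section wins within each mid-term attendance; the flipped-classroom section wins overall), so the answer turns on the causal role of mid-term attendance.
Stratifying would compare teaching methods among students the teaching methods themselves sorted into mid-term attendance groups — a form of selection on an intermediate. The unconditioned pooled rates give the total causal effect.
So P(outcome | do(the standard-lecture section)) is just the pooled rate for the standard-lecture section: 182/320 = 0.569.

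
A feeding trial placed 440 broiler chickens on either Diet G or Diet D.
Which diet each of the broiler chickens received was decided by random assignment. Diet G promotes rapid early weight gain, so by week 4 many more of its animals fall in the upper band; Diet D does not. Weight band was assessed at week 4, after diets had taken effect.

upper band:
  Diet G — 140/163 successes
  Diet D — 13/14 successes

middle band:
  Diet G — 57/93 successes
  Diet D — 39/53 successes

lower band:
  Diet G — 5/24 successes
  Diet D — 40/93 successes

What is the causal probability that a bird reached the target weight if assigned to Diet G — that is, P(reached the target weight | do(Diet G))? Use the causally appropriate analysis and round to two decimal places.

Stratifying would compare diets among broiler chickens the diets themselves sorted into week-4 weight band groups — a form of selection on an intermediate. The unconditioned pooled rates give the total causal effect.
So P(outcome | do(Diet G)) is just the pooled rate for Diet G: 202/280 = 0.721.

0.72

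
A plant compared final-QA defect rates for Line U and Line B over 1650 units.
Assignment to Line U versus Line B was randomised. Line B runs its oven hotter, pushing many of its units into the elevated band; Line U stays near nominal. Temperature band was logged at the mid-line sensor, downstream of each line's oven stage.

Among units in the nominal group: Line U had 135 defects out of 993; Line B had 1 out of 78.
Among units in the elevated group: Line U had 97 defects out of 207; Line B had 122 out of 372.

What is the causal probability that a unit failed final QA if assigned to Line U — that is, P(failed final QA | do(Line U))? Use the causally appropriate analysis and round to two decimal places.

The stratified and pooled comparisons disagree (Line B wins within each in-process temperature band; Line U wins overall), so the answer turns on the causal role of in-process temperature band.
In-process temperature band here is a post-treatment variable shaped by the line; conditioning on it would introduce bias rather than remove it. The overall comparison is the causal one.
So P(outcome | do(Line U)) is just the pooled rate for Line U: 232/1200 = 0.193.

0.19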